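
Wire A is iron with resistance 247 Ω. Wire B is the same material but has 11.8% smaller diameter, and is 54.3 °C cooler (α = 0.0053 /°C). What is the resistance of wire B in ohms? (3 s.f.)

226 Ω

R ∝ ρL/d² with ρ ∝ (1+αΔT), so R_B/R_A = (1 − 11.8/100)⁻² × (1 − 0.0053×54.3)
= 1.286 × 0.7122 = 0.9155
R_B = 0.9155 × 247 = 226 Ω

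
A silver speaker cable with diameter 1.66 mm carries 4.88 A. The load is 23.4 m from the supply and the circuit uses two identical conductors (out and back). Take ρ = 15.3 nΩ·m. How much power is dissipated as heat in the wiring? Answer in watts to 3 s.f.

ρ = 15.3 nΩ·m = 1.53×10^-8 Ω·m
A = π(d/2)² = π(8.3000e-04 m)² = 2.164e-06 m²
Total conductor length (both ways) L = 2 × 23.4 = 46.8 m
R = ρL/A = (1.53×10^-8)(46.8)/(2.164e-06) = 0.3309 Ω
P = I²R = (4.88)² × 0.3309 = 7.88 W

7.88 W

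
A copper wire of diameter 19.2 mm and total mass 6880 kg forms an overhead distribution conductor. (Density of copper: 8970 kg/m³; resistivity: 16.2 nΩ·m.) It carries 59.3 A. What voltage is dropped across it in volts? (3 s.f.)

ρ = 16.2 nΩ·m = 1.62×10^-8 Ω·m
A = π(d/2)² = π(9.6000e-03 m)² = 2.8953e-04 m²
L = m/(density·A) = 6880/(8970×2.8953e-04) = 2649 m
R = ρL/A = (1.62×10^-8)(2649)/(2.8953e-04) = 0.1482 Ω
V = IR = 59.3 × 0.1482 = 8.79 V

8.79 V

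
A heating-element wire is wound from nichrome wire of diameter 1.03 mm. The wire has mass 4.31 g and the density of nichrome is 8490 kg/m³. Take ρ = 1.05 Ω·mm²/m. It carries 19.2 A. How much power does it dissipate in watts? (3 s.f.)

ρ = 1.05 Ω·mm²/m = 1.05×10^-6 Ω·m
A = π(d/2)² = π(5.1500e-04 m)² = 8.3323e-07 m²
L = m/(density·A) = 0.00431/(8490×8.3323e-07) = 0.6093 m
R = ρL/A = (1.05×10^-6)(0.6093)/(8.3323e-07) = 0.7678 Ω
P = I²R = (19.2)² × 0.7678 = 283 W

283 W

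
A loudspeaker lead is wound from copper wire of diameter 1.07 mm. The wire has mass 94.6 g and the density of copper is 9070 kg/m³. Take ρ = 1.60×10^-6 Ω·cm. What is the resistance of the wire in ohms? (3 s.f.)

ρ = 1.60×10^-6 Ω·cm = 1.60×10^-8 Ω·m
A = π(d/2)² = π(5.3500e-04 m)² = 8.9920e-07 m²
L = m/(density·A) = 0.0946/(9070×8.9920e-07) = 11.6 m
R = ρL/A = (1.60×10^-8)(11.6)/(8.9920e-07) = 0.206 Ω

0.206 Ω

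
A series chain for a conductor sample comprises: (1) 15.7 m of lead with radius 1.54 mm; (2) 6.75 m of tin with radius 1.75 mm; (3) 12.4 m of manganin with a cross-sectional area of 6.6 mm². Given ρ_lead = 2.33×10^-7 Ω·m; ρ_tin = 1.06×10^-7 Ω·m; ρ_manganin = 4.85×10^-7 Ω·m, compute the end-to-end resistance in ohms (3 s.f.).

1.48 Ω

Seg 1: A = πr² = π(1.5400e-03 m)² = 7.451e-06 m²
R_1 = (2.33×10^-7)(15.7)/(7.451e-06) = 0.491 Ω
Seg 2: A = πr² = π(1.7500e-03 m)² = 9.621e-06 m²
R_2 = (1.06×10^-7)(6.75)/(9.621e-06) = 0.07437 Ω
Seg 3: A = 6.6 mm² = 6.600e-06 m²
R_3 = (4.85×10^-7)(12.4)/(6.600e-06) = 0.9112 Ω
R_total = R_1 + R_2 + R_3 = 1.48 Ω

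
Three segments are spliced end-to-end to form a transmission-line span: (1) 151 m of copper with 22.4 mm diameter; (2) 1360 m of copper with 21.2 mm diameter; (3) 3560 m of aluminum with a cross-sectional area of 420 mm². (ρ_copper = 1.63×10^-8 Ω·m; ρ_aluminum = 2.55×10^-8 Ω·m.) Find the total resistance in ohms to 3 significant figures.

Seg 1: A = π(d/2)² = π(1.1200e-02 m)² = 3.941e-04 m²
R_1 = (1.63×10^-8)(151)/(3.941e-04) = 0.006246 Ω
Seg 2: A = π(d/2)² = π(1.0600e-02 m)² = 3.530e-04 m²
R_2 = (1.63×10^-8)(1360)/(3.530e-04) = 0.0628 Ω
Seg 3: A = 420 mm² = 4.200e-04 m²
R_3 = (2.55×10^-8)(3560)/(4.200e-04) = 0.2161 Ω
R_total = R_1 + R_2 + R_3 = 0.285 Ω

0.285 Ω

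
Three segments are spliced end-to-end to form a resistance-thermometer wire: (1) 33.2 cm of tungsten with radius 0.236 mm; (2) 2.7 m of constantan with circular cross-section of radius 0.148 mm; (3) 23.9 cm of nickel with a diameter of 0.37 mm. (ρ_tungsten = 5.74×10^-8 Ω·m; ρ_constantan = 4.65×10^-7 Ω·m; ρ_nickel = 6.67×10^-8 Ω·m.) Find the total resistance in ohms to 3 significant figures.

Seg 1: A = πr² = π(2.3600e-04 m)² = 1.750e-07 m²
R_1 = (5.74×10^-8)(0.332)/(1.750e-07) = 0.1089 Ω
Seg 2: A = πr² = π(1.4800e-04 m)² = 6.881e-08 m²
R_2 = (4.65×10^-7)(2.7)/(6.881e-08) = 18.24 Ω
Seg 3: A = π(d/2)² = π(1.8500e-04 m)² = 1.075e-07 m²
R_3 = (6.67×10^-8)(0.239)/(1.075e-07) = 0.1483 Ω
R_total = R_1 + R_2 + R_3 = 18.5 Ω

18.5 Ω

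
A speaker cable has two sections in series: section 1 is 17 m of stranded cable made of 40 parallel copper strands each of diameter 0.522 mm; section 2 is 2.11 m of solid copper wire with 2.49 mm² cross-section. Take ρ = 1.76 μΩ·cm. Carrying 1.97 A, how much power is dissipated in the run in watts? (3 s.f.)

ρ = 1.76 μΩ·cm = 1.76×10^-8 Ω·m
Section 1: A_strand = π(2.6100e-04)² = 2.140e-07 m²; R₁ = ρL/(N·A_s) = (1.76×10^-8)(17)/(40×2.140e-07) = 0.03495 Ω
Section 2: A = 2.49 mm² = 2.490e-06 m²
R₂ = (1.76×10^-8)(2.11)/(2.490e-06) = 0.01491 Ω
R = R₁ + R₂ = 0.04987 Ω
P = I²R = (1.97)² × 0.04987 = 0.194 W

0.194 W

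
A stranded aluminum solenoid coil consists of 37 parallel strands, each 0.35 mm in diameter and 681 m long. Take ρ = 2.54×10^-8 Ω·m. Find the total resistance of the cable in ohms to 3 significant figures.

A_strand = π(1.7500e-04 m)² = 9.621e-08 m²
R_strand = ρL/A = (2.54×10^-8)(681)/(9.621e-08) = 179.8 Ω
R_total = R_strand/N = 179.8/37 = 4.86 Ω

4.86 Ω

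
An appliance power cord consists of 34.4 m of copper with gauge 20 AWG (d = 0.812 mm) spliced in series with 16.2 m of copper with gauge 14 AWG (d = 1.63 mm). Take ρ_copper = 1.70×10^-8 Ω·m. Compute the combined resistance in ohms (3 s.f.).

1.26 Ω

Segment 1: A = π(0.812/2 mm)² = π(4.0600e-04 m)² = 5.178e-07 m²
R₁ = ρL/A = (1.70×10^-8)(34.4)/(5.178e-07) = 1.129 Ω
Segment 2: A = π(1.63/2 mm)² = π(8.1500e-04 m)² = 2.087e-06 m²
R₂ = (1.70×10^-8)(16.2)/(2.087e-06) = 0.132 Ω
R = R₁ + R₂ = 1.26 Ω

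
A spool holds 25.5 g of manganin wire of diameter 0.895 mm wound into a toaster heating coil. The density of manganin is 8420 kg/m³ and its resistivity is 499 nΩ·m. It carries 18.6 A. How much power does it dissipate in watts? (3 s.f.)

ρ = 499 nΩ·m = 4.99×10^-7 Ω·m
A = π(d/2)² = π(4.4750e-04 m)² = 6.2912e-07 m²
L = m/(density·A) = 0.0255/(8420×6.2912e-07) = 4.814 m
R = ρL/A = (4.99×10^-7)(4.814)/(6.2912e-07) = 3.818 Ω
P = I²R = (18.6)² × 3.818 = 1320 W

1320 W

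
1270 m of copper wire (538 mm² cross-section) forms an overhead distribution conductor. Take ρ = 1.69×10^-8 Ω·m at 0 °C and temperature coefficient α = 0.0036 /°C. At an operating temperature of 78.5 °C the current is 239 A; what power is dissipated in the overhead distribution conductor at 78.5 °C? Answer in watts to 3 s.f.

2920 W

A = 538 mm² = 5.380e-04 m²
R₍0₎ = ρL/A = (1.69×10^-8)(1270)/(5.380e-04) = 0.03989 Ω
R₍78.5₎ = R₍0₎(1 + αΔT) = 0.03989 × (1 + 0.0036×78.5) = 0.05117 Ω
P = I²R = (239)² × 0.05117 = 2920 W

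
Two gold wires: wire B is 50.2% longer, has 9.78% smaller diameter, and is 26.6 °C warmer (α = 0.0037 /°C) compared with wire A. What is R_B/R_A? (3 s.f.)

2.03

R ∝ ρL/d² with ρ ∝ (1+αΔT), so R_B/R_A = (1 + 50.2/100) × (1 − 9.78/100)⁻² × (1 + 0.0037×26.6)
= 1.502 × 1.229 × 1.098 = 2.03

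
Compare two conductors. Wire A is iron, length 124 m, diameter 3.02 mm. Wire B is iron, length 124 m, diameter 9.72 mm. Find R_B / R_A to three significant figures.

0.0965

R ∝ ρL/d², so R_B/R_A = (d_A/d_B)²
= (3.02/9.72)² = 0.0965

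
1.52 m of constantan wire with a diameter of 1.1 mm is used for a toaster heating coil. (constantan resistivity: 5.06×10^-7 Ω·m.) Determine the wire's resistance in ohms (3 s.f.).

0.809 Ω

A = π(d/2)² = π(5.5000e-04 m)² = 9.503e-07 m²
R = ρL/A = (5.06×10^-7)(1.52 m)/(9.503e-07 m²) = 0.809 Ω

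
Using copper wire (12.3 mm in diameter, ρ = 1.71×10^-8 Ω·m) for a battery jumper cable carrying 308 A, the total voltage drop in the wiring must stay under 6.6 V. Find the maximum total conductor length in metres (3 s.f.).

A = π(d/2)² = π(6.1500e-03 m)² = 1.188e-04 m²
L_max = V_max·A/(1·ρI) = (6.6)(1.188e-04)/(1.71×10^-8×308) = 149 m

149 m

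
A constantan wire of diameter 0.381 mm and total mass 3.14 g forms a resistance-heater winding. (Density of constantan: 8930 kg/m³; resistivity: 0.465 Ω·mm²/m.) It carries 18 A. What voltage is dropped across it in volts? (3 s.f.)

226 V

ρ = 0.465 Ω·mm²/m = 4.65×10^-7 Ω·m
A = π(d/2)² = π(1.9050e-04 m)² = 1.1401e-07 m²
L = m/(density·A) = 0.00314/(8930×1.1401e-07) = 3.084 m
R = ρL/A = (4.65×10^-7)(3.084)/(1.1401e-07) = 12.58 Ω
V = IR = 18 × 12.58 = 226 V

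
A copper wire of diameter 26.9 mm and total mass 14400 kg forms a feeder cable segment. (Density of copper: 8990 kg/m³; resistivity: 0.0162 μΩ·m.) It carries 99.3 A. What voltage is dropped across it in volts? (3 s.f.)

ρ = 0.0162 μΩ·m = 1.62×10^-8 Ω·m
A = π(d/2)² = π(1.3450e-02 m)² = 5.6832e-04 m²
L = m/(density·A) = 14400/(8990×5.6832e-04) = 2818 m
R = ρL/A = (1.62×10^-8)(2818)/(5.6832e-04) = 0.08034 Ω
V = IR = 99.3 × 0.08034 = 7.98 V

7.98 V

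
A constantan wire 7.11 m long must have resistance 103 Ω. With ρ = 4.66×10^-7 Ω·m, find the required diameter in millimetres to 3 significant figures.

0.202 mm

A = ρL/R = (4.66×10^-7)(7.11)/(103) = 3.217e-08 m²
d = 2√(A/π) = 2.024e-04 m = 0.202 mm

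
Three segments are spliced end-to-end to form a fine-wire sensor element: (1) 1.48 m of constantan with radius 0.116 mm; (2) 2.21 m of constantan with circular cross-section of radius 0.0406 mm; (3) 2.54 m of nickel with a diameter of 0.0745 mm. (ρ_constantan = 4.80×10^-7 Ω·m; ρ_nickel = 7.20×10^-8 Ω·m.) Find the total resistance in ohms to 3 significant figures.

264 Ω

Seg 1: A = πr² = π(1.1600e-04 m)² = 4.227e-08 m²
R_1 = (4.80×10^-7)(1.48)/(4.227e-08) = 16.8 Ω
Seg 2: A = πr² = π(4.0600e-05 m)² = 5.178e-09 m²
R_2 = (4.80×10^-7)(2.21)/(5.178e-09) = 204.8 Ω
Seg 3: A = π(d/2)² = π(3.7250e-05 m)² = 4.359e-09 m²
R_3 = (7.20×10^-8)(2.54)/(4.359e-09) = 41.95 Ω
R_total = R_1 + R_2 + R_3 = 264 Ω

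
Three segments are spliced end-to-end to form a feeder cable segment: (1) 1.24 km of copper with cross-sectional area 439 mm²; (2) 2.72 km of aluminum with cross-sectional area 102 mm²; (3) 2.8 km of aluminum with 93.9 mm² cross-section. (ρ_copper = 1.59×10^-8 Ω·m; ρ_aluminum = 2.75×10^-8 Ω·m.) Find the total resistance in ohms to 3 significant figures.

Seg 1: A = 439 mm² = 4.390e-04 m²
R_1 = (1.59×10^-8)(1240)/(4.390e-04) = 0.04491 Ω
Seg 2: A = 102 mm² = 1.020e-04 m²
R_2 = (2.75×10^-8)(2720)/(1.020e-04) = 0.7333 Ω
Seg 3: A = 93.9 mm² = 9.390e-05 m²
R_3 = (2.75×10^-8)(2800)/(9.390e-05) = 0.82 Ω
R_total = R_1 + R_2 + R_3 = 1.60 Ω

1.60 Ω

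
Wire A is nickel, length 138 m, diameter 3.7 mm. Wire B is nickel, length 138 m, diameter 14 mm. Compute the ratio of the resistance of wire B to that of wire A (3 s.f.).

R ∝ ρL/d², so R_B/R_A = (d_A/d_B)²
= (3.7/14)² = 0.0698

0.0698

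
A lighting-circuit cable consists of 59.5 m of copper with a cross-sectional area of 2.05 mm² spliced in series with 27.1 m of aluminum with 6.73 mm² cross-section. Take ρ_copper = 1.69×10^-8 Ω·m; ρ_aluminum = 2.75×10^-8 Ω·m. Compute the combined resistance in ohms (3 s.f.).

Segment 1: A = 2.05 mm² = 2.050e-06 m²
R₁ = ρL/A = (1.69×10^-8)(59.5)/(2.050e-06) = 0.4905 Ω
Segment 2: A = 6.73 mm² = 6.730e-06 m²
R₂ = (2.75×10^-8)(27.1)/(6.730e-06) = 0.1107 Ω
R = R₁ + R₂ = 0.601 Ω

0.601 Ω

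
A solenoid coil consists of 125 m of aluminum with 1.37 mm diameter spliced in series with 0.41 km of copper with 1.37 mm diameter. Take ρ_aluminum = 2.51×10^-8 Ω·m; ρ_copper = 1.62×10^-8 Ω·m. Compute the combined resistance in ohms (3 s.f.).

6.63 Ω

Segment 1: A = π(d/2)² = π(6.8500e-04 m)² = 1.474e-06 m²
R₁ = ρL/A = (2.51×10^-8)(125)/(1.474e-06) = 2.128 Ω
R₂ = (1.62×10^-8)(410)/(1.474e-06) = 4.506 Ω
R = R₁ + R₂ = 6.63 Ω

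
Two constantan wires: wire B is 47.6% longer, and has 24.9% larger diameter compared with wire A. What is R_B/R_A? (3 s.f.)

0.946

R ∝ L/d², so R_B/R_A = (1 + 47.6/100) × (1 + 24.9/100)⁻²
= 1.476 × 0.641 = 0.946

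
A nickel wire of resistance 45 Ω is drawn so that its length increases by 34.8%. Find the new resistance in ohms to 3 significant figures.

81.8 Ω

k = 1 + 34.8/100 = 1.348; volume constant ⇒ A' = A/k, so R' = k²R.
R' = 1.817 × 45 = 81.8 Ω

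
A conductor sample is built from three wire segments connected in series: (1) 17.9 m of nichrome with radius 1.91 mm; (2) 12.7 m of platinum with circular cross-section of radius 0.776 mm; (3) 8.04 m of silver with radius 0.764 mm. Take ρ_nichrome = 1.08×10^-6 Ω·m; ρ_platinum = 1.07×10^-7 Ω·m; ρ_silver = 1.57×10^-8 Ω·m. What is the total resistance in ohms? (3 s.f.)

Seg 1: A = πr² = π(1.9100e-03 m)² = 1.146e-05 m²
R_1 = (1.08×10^-6)(17.9)/(1.146e-05) = 1.687 Ω
Seg 2: A = πr² = π(7.7600e-04 m)² = 1.892e-06 m²
R_2 = (1.07×10^-7)(12.7)/(1.892e-06) = 0.7183 Ω
Seg 3: A = πr² = π(7.6400e-04 m)² = 1.834e-06 m²
R_3 = (1.57×10^-8)(8.04)/(1.834e-06) = 0.06884 Ω
R_total = R_1 + R_2 + R_3 = 2.47 Ω

2.47 Ω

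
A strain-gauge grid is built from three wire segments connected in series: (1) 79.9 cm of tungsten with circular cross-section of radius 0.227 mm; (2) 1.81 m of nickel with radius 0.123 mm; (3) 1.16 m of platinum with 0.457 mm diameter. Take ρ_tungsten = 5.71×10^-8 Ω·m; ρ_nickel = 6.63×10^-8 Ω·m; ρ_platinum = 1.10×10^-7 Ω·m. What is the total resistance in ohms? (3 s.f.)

Seg 1: A = πr² = π(2.2700e-04 m)² = 1.619e-07 m²
R_1 = (5.71×10^-8)(0.799)/(1.619e-07) = 0.2818 Ω
Seg 2: A = πr² = π(1.2300e-04 m)² = 4.753e-08 m²
R_2 = (6.63×10^-8)(1.81)/(4.753e-08) = 2.525 Ω
Seg 3: A = π(d/2)² = π(2.2850e-04 m)² = 1.640e-07 m²
R_3 = (1.10×10^-7)(1.16)/(1.640e-07) = 0.7779 Ω
R_total = R_1 + R_2 + R_3 = 3.58 Ω

3.58 Ω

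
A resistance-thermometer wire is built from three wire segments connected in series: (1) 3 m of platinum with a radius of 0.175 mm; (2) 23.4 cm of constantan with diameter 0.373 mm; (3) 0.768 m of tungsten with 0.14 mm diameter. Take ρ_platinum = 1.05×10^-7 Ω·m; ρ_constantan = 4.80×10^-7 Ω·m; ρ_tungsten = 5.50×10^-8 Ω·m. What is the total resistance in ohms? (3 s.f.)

Seg 1: A = πr² = π(1.7500e-04 m)² = 9.621e-08 m²
R_1 = (1.05×10^-7)(3)/(9.621e-08) = 3.274 Ω
Seg 2: A = π(d/2)² = π(1.8650e-04 m)² = 1.093e-07 m²
R_2 = (4.80×10^-7)(0.234)/(1.093e-07) = 1.028 Ω
Seg 3: A = π(d/2)² = π(7.0000e-05 m)² = 1.539e-08 m²
R_3 = (5.50×10^-8)(0.768)/(1.539e-08) = 2.744 Ω
R_total = R_1 + R_2 + R_3 = 7.05 Ω

7.05 Ω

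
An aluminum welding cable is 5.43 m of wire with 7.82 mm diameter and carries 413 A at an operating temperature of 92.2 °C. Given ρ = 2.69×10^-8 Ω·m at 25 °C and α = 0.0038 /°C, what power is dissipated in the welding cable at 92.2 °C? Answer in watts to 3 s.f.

A = π(d/2)² = π(3.9100e-03 m)² = 4.803e-05 m²
R₍25₎ = ρL/A = (2.69×10^-8)(5.43)/(4.803e-05) = 0.003041 Ω
R₍92.2₎ = R₍25₎(1 + αΔT) = 0.003041 × (1 + 0.0038×67.2) = 0.003818 Ω
P = I²R = (413)² × 0.003818 = 651 W

651 W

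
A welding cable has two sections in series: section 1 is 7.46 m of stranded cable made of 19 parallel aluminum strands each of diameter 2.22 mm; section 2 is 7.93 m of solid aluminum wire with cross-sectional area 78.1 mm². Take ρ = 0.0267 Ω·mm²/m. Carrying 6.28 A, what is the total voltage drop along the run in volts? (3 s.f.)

0.0340 V

ρ = 0.0267 Ω·mm²/m = 2.67×10^-8 Ω·m
Section 1: A_strand = π(1.1100e-03)² = 3.871e-06 m²; R₁ = ρL/(N·A_s) = (2.67×10^-8)(7.46)/(19×3.871e-06) = 0.002708 Ω
Section 2: A = 78.1 mm² = 7.810e-05 m²
R₂ = (2.67×10^-8)(7.93)/(7.810e-05) = 0.002711 Ω
R = R₁ + R₂ = 0.005419 Ω
V = IR = 6.28 × 0.005419 = 0.0340 V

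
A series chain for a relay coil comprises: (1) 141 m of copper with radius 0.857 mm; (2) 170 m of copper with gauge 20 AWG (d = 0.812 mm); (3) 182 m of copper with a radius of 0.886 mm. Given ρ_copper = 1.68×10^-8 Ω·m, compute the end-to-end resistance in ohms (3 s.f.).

7.78 Ω

Seg 1: A = πr² = π(8.5700e-04 m)² = 2.307e-06 m²
R_1 = (1.68×10^-8)(141)/(2.307e-06) = 1.027 Ω
Seg 2: A = π(0.812/2 mm)² = π(4.0600e-04 m)² = 5.178e-07 m²
R_2 = (1.68×10^-8)(170)/(5.178e-07) = 5.515 Ω
Seg 3: A = πr² = π(8.8600e-04 m)² = 2.466e-06 m²
R_3 = (1.68×10^-8)(182)/(2.466e-06) = 1.24 Ω
R_total = R_1 + R_2 + R_3 = 7.78 Ω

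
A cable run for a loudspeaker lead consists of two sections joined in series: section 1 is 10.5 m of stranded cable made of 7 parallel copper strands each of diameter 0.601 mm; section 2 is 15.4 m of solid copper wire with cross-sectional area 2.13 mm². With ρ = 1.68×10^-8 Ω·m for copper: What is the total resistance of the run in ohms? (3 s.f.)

Section 1: A_strand = π(3.0050e-04)² = 2.837e-07 m²; R₁ = ρL/(N·A_s) = (1.68×10^-8)(10.5)/(7×2.837e-07) = 0.08883 Ω
Section 2: A = 2.13 mm² = 2.130e-06 m²
R₂ = (1.68×10^-8)(15.4)/(2.130e-06) = 0.1215 Ω
R = R₁ + R₂ = 0.210 Ω

0.210 Ω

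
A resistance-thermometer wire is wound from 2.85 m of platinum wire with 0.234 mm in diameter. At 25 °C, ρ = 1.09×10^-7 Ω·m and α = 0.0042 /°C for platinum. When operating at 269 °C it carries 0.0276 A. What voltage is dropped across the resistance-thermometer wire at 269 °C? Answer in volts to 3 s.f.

A = π(d/2)² = π(1.1700e-04 m)² = 4.301e-08 m²
R₍25₎ = ρL/A = (1.09×10^-7)(2.85)/(4.301e-08) = 7.224 Ω
R₍269₎ = R₍25₎(1 + αΔT) = 7.224 × (1 + 0.0042×244) = 14.63 Ω
V = IR = 0.0276 × 14.63 = 0.404 V

0.404 V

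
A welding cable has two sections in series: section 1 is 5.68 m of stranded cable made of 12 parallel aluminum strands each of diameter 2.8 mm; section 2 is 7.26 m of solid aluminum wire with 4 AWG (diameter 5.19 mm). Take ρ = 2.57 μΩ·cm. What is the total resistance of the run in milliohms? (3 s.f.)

10.8 mΩ

ρ = 2.57 μΩ·cm = 2.57×10^-8 Ω·m
Section 1: A_strand = π(1.4000e-03)² = 6.158e-06 m²; R₁ = ρL/(N·A_s) = (2.57×10^-8)(5.68)/(12×6.158e-06) = 0.001976 Ω
Section 2: A = π(5.19/2 mm)² = π(2.5950e-03 m)² = 2.116e-05 m²
R₂ = (2.57×10^-8)(7.26)/(2.116e-05) = 0.00882 Ω
R = R₁ + R₂ = 10.8 mΩ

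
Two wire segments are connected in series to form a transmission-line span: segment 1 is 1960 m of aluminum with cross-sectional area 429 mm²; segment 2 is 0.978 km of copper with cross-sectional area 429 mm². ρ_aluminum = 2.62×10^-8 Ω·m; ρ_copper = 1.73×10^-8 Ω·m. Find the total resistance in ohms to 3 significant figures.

0.159 Ω

Segment 1: A = 429 mm² = 4.290e-04 m²
R₁ = ρL/A = (2.62×10^-8)(1960)/(4.290e-04) = 0.1197 Ω
R₂ = (1.73×10^-8)(978)/(4.290e-04) = 0.03944 Ω
R = R₁ + R₂ = 0.159 Ω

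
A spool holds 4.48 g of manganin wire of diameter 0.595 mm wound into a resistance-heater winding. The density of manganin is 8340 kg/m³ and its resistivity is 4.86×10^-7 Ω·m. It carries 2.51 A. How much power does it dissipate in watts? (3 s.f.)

21.3 W

A = π(d/2)² = π(2.9750e-04 m)² = 2.7805e-07 m²
L = m/(density·A) = 0.00448/(8340×2.7805e-07) = 1.932 m
R = ρL/A = (4.86×10^-7)(1.932)/(2.7805e-07) = 3.377 Ω
P = I²R = (2.51)² × 3.377 = 21.3 W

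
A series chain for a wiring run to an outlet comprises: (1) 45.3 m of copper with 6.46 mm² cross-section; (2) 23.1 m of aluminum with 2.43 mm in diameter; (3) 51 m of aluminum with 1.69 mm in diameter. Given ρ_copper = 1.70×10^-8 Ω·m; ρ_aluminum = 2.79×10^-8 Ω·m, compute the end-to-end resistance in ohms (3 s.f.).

0.893 Ω

Seg 1: A = 6.46 mm² = 6.460e-06 m²
R_1 = (1.70×10^-8)(45.3)/(6.460e-06) = 0.1192 Ω
Seg 2: A = π(d/2)² = π(1.2150e-03 m)² = 4.638e-06 m²
R_2 = (2.79×10^-8)(23.1)/(4.638e-06) = 0.139 Ω
Seg 3: A = π(d/2)² = π(8.4500e-04 m)² = 2.243e-06 m²
R_3 = (2.79×10^-8)(51)/(2.243e-06) = 0.6343 Ω
R_total = R_1 + R_2 + R_3 = 0.893 Ω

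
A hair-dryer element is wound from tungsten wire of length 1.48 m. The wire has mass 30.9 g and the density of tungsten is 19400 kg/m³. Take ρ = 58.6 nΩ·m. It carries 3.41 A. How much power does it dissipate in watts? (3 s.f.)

0.937 W

ρ = 58.6 nΩ·m = 5.86×10^-8 Ω·m
A = m/(density·L) = 0.0309/(19400×1.48) = 1.0762e-06 m²
R = ρL/A = (5.86×10^-8)(1.48)/(1.0762e-06) = 0.08059 Ω
P = I²R = (3.41)² × 0.08059 = 0.937 W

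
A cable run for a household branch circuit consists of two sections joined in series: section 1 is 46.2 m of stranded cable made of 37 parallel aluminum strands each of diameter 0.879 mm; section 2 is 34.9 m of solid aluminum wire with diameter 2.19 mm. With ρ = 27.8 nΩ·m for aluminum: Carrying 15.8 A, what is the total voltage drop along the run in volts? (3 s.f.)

4.97 V

ρ = 27.8 nΩ·m = 2.78×10^-8 Ω·m
Section 1: A_strand = π(4.3950e-04)² = 6.068e-07 m²; R₁ = ρL/(N·A_s) = (2.78×10^-8)(46.2)/(37×6.068e-07) = 0.0572 Ω
Section 2: A = π(d/2)² = π(1.0950e-03 m)² = 3.767e-06 m²
R₂ = (2.78×10^-8)(34.9)/(3.767e-06) = 0.2576 Ω
R = R₁ + R₂ = 0.3148 Ω
V = IR = 15.8 × 0.3148 = 4.97 V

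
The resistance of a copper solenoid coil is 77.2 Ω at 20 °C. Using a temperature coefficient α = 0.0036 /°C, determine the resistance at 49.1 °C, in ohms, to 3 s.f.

85.3 Ω

ΔT = 49.1 − 20 = 29.1 °C
R = R₀(1 + αΔT) = 77.2 × (1 + 0.0036×29.1) = 77.2 × 1.105 = 85.3 Ω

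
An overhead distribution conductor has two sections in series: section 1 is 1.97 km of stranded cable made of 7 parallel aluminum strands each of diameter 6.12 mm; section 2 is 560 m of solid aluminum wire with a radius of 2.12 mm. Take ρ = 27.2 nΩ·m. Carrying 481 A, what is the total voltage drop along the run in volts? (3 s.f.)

644 V

ρ = 27.2 nΩ·m = 2.72×10^-8 Ω·m
Section 1: A_strand = π(3.0600e-03)² = 2.942e-05 m²; R₁ = ρL/(N·A_s) = (2.72×10^-8)(1970)/(7×2.942e-05) = 0.2602 Ω
Section 2: A = πr² = π(2.1200e-03 m)² = 1.412e-05 m²
R₂ = (2.72×10^-8)(560)/(1.412e-05) = 1.079 Ω
R = R₁ + R₂ = 1.339 Ω
V = IR = 481 × 1.339 = 644 V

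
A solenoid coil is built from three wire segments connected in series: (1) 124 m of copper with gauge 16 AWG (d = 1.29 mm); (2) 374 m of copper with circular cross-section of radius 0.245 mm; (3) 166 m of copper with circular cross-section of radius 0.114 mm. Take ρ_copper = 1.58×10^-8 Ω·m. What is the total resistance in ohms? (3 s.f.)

Seg 1: A = π(1.29/2 mm)² = π(6.4500e-04 m)² = 1.307e-06 m²
R_1 = (1.58×10^-8)(124)/(1.307e-06) = 1.499 Ω
Seg 2: A = πr² = π(2.4500e-04 m)² = 1.886e-07 m²
R_2 = (1.58×10^-8)(374)/(1.886e-07) = 31.34 Ω
Seg 3: A = πr² = π(1.1400e-04 m)² = 4.083e-08 m²
R_3 = (1.58×10^-8)(166)/(4.083e-08) = 64.24 Ω
R_total = R_1 + R_2 + R_3 = 97.1 Ω

97.1 Ω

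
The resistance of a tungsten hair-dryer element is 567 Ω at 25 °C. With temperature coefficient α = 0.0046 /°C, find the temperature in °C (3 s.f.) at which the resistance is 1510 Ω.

R = R₀(1 + α(T − T₀)) ⇒ T = T₀ + (R/R₀ − 1)/α
T = 25 + (1510/567 − 1)/0.0046 = 25 + (1.663)/0.0046 = 387 °C

387 °C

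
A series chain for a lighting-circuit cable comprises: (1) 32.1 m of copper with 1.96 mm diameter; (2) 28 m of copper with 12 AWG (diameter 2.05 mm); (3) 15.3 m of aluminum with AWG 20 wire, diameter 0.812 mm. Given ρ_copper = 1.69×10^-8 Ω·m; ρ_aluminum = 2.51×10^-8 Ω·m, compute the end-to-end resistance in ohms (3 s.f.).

1.06 Ω

Seg 1: A = π(d/2)² = π(9.8000e-04 m)² = 3.017e-06 m²
R_1 = (1.69×10^-8)(32.1)/(3.017e-06) = 0.1798 Ω
Seg 2: A = π(2.05/2 mm)² = π(1.0250e-03 m)² = 3.301e-06 m²
R_2 = (1.69×10^-8)(28)/(3.301e-06) = 0.1434 Ω
Seg 3: A = π(0.812/2 mm)² = π(4.0600e-04 m)² = 5.178e-07 m²
R_3 = (2.51×10^-8)(15.3)/(5.178e-07) = 0.7416 Ω
R_total = R_1 + R_2 + R_3 = 1.06 Ω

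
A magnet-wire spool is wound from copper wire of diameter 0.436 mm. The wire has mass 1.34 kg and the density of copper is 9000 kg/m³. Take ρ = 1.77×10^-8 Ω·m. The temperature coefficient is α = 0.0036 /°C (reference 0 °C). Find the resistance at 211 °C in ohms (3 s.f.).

A = π(d/2)² = π(2.1800e-04 m)² = 1.4930e-07 m²
L = m/(density·A) = 1.34/(9000×1.4930e-07) = 997.2 m
R = ρL/A = (1.77×10^-8)(997.2)/(1.4930e-07) = 118.2 Ω
R(211 °C) = 118.2 × (1 + 0.0036×211) = 208 Ω

208 Ω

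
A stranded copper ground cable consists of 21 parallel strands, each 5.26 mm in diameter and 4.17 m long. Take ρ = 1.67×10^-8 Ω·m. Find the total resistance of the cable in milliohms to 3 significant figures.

A_strand = π(2.6300e-03 m)² = 2.173e-05 m²
R_strand = ρL/A = (1.67×10^-8)(4.17)/(2.173e-05) = 0.003205 Ω
R_total = R_strand/N = 0.003205/21 = 0.153 mΩ

0.153 mΩ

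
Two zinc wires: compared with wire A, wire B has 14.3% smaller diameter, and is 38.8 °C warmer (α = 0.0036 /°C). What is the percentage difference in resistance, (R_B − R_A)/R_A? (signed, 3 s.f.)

R ∝ ρL/d² with ρ ∝ (1+αΔT), so R_B/R_A = (1 − 14.3/100)⁻² × (1 + 0.0036×38.8)
= 1.362 × 1.14 = 1.552
(R_B − R_A)/R_A = 1.552 − 1 = 55.2%

55.2%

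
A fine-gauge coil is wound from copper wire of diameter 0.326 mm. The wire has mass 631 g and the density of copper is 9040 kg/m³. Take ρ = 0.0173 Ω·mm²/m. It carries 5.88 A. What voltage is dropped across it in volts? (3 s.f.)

ρ = 0.0173 Ω·mm²/m = 1.73×10^-8 Ω·m
A = π(d/2)² = π(1.6300e-04 m)² = 8.3469e-08 m²
L = m/(density·A) = 0.631/(9040×8.3469e-08) = 836.2 m
R = ρL/A = (1.73×10^-8)(836.2)/(8.3469e-08) = 173.3 Ω
V = IR = 5.88 × 173.3 = 1020 V

1020 V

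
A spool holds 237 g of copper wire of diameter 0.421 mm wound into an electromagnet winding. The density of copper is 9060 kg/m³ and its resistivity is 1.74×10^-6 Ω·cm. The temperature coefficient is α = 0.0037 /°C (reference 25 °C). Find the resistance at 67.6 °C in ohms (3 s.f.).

ρ = 1.74×10^-6 Ω·cm = 1.74×10^-8 Ω·m
A = π(d/2)² = π(2.1050e-04 m)² = 1.3920e-07 m²
L = m/(density·A) = 0.237/(9060×1.3920e-07) = 187.9 m
R = ρL/A = (1.74×10^-8)(187.9)/(1.3920e-07) = 23.49 Ω
R(67.6 °C) = 23.49 × (1 + 0.0037×42.6) = 27.2 Ω

27.2 Ω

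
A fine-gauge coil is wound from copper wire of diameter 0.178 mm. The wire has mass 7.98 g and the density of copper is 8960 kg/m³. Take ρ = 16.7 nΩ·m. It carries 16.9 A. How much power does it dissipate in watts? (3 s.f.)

ρ = 16.7 nΩ·m = 1.67×10^-8 Ω·m
A = π(d/2)² = π(8.9000e-05 m)² = 2.4885e-08 m²
L = m/(density·A) = 0.00798/(8960×2.4885e-08) = 35.79 m
R = ρL/A = (1.67×10^-8)(35.79)/(2.4885e-08) = 24.02 Ω
P = I²R = (16.9)² × 24.02 = 6860 W

6860 W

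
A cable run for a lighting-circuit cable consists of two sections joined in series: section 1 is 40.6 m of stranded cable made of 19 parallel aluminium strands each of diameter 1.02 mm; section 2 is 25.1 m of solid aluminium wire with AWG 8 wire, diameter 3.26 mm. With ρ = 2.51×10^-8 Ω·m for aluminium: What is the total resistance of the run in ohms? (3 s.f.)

0.141 Ω

Section 1: A_strand = π(5.1000e-04)² = 8.171e-07 m²; R₁ = ρL/(N·A_s) = (2.51×10^-8)(40.6)/(19×8.171e-07) = 0.06564 Ω
Section 2: A = π(3.26/2 mm)² = π(1.6300e-03 m)² = 8.347e-06 m²
R₂ = (2.51×10^-8)(25.1)/(8.347e-06) = 0.07548 Ω
R = R₁ + R₂ = 0.141 Ω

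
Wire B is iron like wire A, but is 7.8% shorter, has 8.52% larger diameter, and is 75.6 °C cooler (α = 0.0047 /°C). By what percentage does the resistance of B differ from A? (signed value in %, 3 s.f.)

R ∝ ρL/d² with ρ ∝ (1+αΔT), so R_B/R_A = (1 − 7.8/100) × (1 + 8.52/100)⁻² × (1 − 0.0047×75.6)
= 0.922 × 0.8491 × 0.6447 = 0.5047
(R_B − R_A)/R_A = 0.5047 − 1 = -49.5%

-49.5%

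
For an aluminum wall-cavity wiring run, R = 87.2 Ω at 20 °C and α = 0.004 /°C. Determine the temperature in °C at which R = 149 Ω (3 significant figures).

R = R₀(1 + α(T − T₀)) ⇒ T = T₀ + (R/R₀ − 1)/α
T = 20 + (149/87.2 − 1)/0.004 = 20 + (0.7087)/0.004 = 197 °C

197 °C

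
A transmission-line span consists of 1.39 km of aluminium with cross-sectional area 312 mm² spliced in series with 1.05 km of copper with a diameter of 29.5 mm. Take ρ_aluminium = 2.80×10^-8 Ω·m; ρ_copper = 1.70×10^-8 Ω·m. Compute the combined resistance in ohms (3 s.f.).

0.151 Ω

Segment 1: A = 312 mm² = 3.120e-04 m²
R₁ = ρL/A = (2.80×10^-8)(1390)/(3.120e-04) = 0.1247 Ω
Segment 2: A = π(d/2)² = π(1.4750e-02 m)² = 6.835e-04 m²
R₂ = (1.70×10^-8)(1050)/(6.835e-04) = 0.02612 Ω
R = R₁ + R₂ = 0.151 Ω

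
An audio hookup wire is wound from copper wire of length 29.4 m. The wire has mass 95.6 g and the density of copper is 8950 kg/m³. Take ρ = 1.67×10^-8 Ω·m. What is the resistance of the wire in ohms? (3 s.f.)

A = m/(density·L) = 0.0956/(8950×29.4) = 3.6332e-07 m²
R = ρL/A = (1.67×10^-8)(29.4)/(3.6332e-07) = 1.35 Ω

1.35 Ω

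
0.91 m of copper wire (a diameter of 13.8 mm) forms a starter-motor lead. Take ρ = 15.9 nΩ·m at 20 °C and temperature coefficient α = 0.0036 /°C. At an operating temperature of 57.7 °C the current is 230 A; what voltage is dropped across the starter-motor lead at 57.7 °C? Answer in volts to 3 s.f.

0.0253 V

ρ = 15.9 nΩ·m = 1.59×10^-8 Ω·m
A = π(d/2)² = π(6.9000e-03 m)² = 1.496e-04 m²
R₍20₎ = ρL/A = (1.59×10^-8)(0.91)/(1.496e-04) = 9.674×10^-5 Ω
R₍57.7₎ = R₍20₎(1 + αΔT) = 9.674×10^-5 × (1 + 0.0036×37.7) = 1.099×10^-4 Ω
V = IR = 230 × 1.099×10^-4 = 0.0253 V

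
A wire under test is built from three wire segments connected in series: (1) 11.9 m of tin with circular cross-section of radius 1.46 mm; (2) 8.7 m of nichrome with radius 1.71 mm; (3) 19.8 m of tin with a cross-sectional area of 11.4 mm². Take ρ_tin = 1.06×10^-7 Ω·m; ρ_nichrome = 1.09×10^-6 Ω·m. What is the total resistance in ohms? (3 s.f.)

Seg 1: A = πr² = π(1.4600e-03 m)² = 6.697e-06 m²
R_1 = (1.06×10^-7)(11.9)/(6.697e-06) = 0.1884 Ω
Seg 2: A = πr² = π(1.7100e-03 m)² = 9.186e-06 m²
R_2 = (1.09×10^-6)(8.7)/(9.186e-06) = 1.032 Ω
Seg 3: A = 11.4 mm² = 1.140e-05 m²
R_3 = (1.06×10^-7)(19.8)/(1.140e-05) = 0.1841 Ω
R_total = R_1 + R_2 + R_3 = 1.40 Ω

1.40 Ω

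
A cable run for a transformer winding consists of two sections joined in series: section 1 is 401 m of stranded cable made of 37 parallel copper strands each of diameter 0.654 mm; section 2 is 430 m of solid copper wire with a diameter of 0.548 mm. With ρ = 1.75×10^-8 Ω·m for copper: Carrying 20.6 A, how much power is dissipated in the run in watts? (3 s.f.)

13800 W

Section 1: A_strand = π(3.2700e-04)² = 3.359e-07 m²; R₁ = ρL/(N·A_s) = (1.75×10^-8)(401)/(37×3.359e-07) = 0.5646 Ω
Section 2: A = π(d/2)² = π(2.7400e-04 m)² = 2.359e-07 m²
R₂ = (1.75×10^-8)(430)/(2.359e-07) = 31.9 Ω
R = R₁ + R₂ = 32.47 Ω
P = I²R = (20.6)² × 32.47 = 13800 W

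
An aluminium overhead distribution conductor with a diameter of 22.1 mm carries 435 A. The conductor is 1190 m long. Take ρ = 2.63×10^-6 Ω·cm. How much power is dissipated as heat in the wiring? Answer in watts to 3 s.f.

ρ = 2.63×10^-6 Ω·cm = 2.63×10^-8 Ω·m
A = π(d/2)² = π(1.1050e-02 m)² = 3.836e-04 m²
R = ρL/A = (2.63×10^-8)(1190)/(3.836e-04) = 0.08159 Ω
P = I²R = (435)² × 0.08159 = 15400 W

15400 W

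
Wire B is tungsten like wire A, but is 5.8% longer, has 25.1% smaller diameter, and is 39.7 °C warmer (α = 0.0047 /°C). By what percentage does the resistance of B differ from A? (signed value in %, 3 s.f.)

R ∝ ρL/d² with ρ ∝ (1+αΔT), so R_B/R_A = (1 + 5.8/100) × (1 − 25.1/100)⁻² × (1 + 0.0047×39.7)
= 1.058 × 1.782 × 1.187 = 2.238
(R_B − R_A)/R_A = 2.238 − 1 = 124%

124%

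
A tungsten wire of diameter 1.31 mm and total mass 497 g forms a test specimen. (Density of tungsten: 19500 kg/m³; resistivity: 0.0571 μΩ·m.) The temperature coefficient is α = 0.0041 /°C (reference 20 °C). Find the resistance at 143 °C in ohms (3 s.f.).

ρ = 0.0571 μΩ·m = 5.71×10^-8 Ω·m
A = π(d/2)² = π(6.5500e-04 m)² = 1.3478e-06 m²
L = m/(density·A) = 0.497/(19500×1.3478e-06) = 18.91 m
R = ρL/A = (5.71×10^-8)(18.91)/(1.3478e-06) = 0.8011 Ω
R(143 °C) = 0.8011 × (1 + 0.0041×123) = 1.21 Ω

1.21 Ω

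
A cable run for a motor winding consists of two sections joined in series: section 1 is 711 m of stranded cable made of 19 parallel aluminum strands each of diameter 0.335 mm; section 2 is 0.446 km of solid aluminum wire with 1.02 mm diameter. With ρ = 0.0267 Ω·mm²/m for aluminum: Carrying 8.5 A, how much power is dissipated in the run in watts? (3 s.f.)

1870 W

ρ = 0.0267 Ω·mm²/m = 2.67×10^-8 Ω·m
Section 1: A_strand = π(1.6750e-04)² = 8.814e-08 m²; R₁ = ρL/(N·A_s) = (2.67×10^-8)(711)/(19×8.814e-08) = 11.34 Ω
Section 2: A = π(d/2)² = π(5.1000e-04 m)² = 8.171e-07 m²
R₂ = (2.67×10^-8)(446)/(8.171e-07) = 14.57 Ω
R = R₁ + R₂ = 25.91 Ω
P = I²R = (8.5)² × 25.91 = 1870 W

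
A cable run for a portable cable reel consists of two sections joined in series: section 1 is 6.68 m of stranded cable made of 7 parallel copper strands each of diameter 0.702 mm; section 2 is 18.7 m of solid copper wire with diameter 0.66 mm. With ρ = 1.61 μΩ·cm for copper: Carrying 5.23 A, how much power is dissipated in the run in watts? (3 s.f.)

25.2 W

ρ = 1.61 μΩ·cm = 1.61×10^-8 Ω·m
Section 1: A_strand = π(3.5100e-04)² = 3.870e-07 m²; R₁ = ρL/(N·A_s) = (1.61×10^-8)(6.68)/(7×3.870e-07) = 0.0397 Ω
Section 2: A = π(d/2)² = π(3.3000e-04 m)² = 3.421e-07 m²
R₂ = (1.61×10^-8)(18.7)/(3.421e-07) = 0.88 Ω
R = R₁ + R₂ = 0.9197 Ω
P = I²R = (5.23)² × 0.9197 = 25.2 W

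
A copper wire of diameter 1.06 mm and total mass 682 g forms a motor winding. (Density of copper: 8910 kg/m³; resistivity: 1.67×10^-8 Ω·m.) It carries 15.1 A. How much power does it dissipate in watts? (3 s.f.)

A = π(d/2)² = π(5.3000e-04 m)² = 8.8247e-07 m²
L = m/(density·A) = 0.682/(8910×8.8247e-07) = 86.74 m
R = ρL/A = (1.67×10^-8)(86.74)/(8.8247e-07) = 1.641 Ω
P = I²R = (15.1)² × 1.641 = 374 W

374 W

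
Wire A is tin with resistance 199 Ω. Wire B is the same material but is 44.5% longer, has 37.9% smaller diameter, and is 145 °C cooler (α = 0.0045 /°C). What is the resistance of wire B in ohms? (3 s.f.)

R ∝ ρL/d² with ρ ∝ (1+αΔT), so R_B/R_A = (1 + 44.5/100) × (1 − 37.9/100)⁻² × (1 − 0.0045×145)
= 1.445 × 2.593 × 0.3475 = 1.302
R_B = 1.302 × 199 = 259 Ω

259 Ω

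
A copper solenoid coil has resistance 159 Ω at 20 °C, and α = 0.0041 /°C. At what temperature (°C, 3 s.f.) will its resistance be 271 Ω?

R = R₀(1 + α(T − T₀)) ⇒ T = T₀ + (R/R₀ − 1)/α
T = 20 + (271/159 − 1)/0.0041 = 20 + (0.7044)/0.0041 = 192 °C

192 °C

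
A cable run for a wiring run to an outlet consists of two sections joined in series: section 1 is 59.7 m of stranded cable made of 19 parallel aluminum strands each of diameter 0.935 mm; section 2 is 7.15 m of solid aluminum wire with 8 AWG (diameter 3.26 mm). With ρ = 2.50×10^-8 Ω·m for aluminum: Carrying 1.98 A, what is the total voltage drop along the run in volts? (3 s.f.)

Section 1: A_strand = π(4.6750e-04)² = 6.866e-07 m²; R₁ = ρL/(N·A_s) = (2.50×10^-8)(59.7)/(19×6.866e-07) = 0.1144 Ω
Section 2: A = π(3.26/2 mm)² = π(1.6300e-03 m)² = 8.347e-06 m²
R₂ = (2.50×10^-8)(7.15)/(8.347e-06) = 0.02142 Ω
R = R₁ + R₂ = 0.1358 Ω
V = IR = 1.98 × 0.1358 = 0.269 V

0.269 V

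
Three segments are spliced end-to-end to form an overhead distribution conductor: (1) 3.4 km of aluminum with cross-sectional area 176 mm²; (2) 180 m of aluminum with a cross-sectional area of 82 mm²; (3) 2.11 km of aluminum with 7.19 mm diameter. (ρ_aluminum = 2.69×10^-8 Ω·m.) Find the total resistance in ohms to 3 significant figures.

1.98 Ω

Seg 1: A = 176 mm² = 1.760e-04 m²
R_1 = (2.69×10^-8)(3400)/(1.760e-04) = 0.5197 Ω
Seg 2: A = 82 mm² = 8.200e-05 m²
R_2 = (2.69×10^-8)(180)/(8.200e-05) = 0.05905 Ω
Seg 3: A = π(d/2)² = π(3.5950e-03 m)² = 4.060e-05 m²
R_3 = (2.69×10^-8)(2110)/(4.060e-05) = 1.398 Ω
R_total = R_1 + R_2 + R_3 = 1.98 Ω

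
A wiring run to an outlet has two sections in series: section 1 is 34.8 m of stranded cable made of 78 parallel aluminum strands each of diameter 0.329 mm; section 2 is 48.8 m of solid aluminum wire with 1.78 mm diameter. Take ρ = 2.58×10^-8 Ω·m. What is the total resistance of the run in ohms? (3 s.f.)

0.641 Ω

Section 1: A_strand = π(1.6450e-04)² = 8.501e-08 m²; R₁ = ρL/(N·A_s) = (2.58×10^-8)(34.8)/(78×8.501e-08) = 0.1354 Ω
Section 2: A = π(d/2)² = π(8.9000e-04 m)² = 2.488e-06 m²
R₂ = (2.58×10^-8)(48.8)/(2.488e-06) = 0.506 Ω
R = R₁ + R₂ = 0.641 Ω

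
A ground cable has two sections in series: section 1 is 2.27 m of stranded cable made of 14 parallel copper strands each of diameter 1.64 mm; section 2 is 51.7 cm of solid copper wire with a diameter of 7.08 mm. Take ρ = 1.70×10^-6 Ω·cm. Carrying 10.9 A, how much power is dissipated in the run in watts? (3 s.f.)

ρ = 1.70×10^-6 Ω·cm = 1.70×10^-8 Ω·m
Section 1: A_strand = π(8.2000e-04)² = 2.112e-06 m²; R₁ = ρL/(N·A_s) = (1.70×10^-8)(2.27)/(14×2.112e-06) = 0.001305 Ω
Section 2: A = π(d/2)² = π(3.5400e-03 m)² = 3.937e-05 m²
R₂ = (1.70×10^-8)(0.517)/(3.937e-05) = 2.232×10^-4 Ω
R = R₁ + R₂ = 0.001528 Ω
P = I²R = (10.9)² × 0.001528 = 0.182 W

0.182 W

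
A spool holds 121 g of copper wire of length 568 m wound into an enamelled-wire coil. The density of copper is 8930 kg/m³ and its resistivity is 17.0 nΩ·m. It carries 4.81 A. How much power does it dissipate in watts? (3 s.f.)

ρ = 17.0 nΩ·m = 1.70×10^-8 Ω·m
A = m/(density·L) = 0.121/(8930×568) = 2.3855e-08 m²
R = ρL/A = (1.70×10^-8)(568)/(2.3855e-08) = 404.8 Ω
P = I²R = (4.81)² × 404.8 = 9360 W

9360 W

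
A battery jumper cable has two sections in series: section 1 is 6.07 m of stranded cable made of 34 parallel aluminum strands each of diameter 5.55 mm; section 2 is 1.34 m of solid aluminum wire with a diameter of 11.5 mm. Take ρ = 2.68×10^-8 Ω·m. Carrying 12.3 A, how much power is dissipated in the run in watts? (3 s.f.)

0.0822 W

Section 1: A_strand = π(2.7750e-03)² = 2.419e-05 m²; R₁ = ρL/(N·A_s) = (2.68×10^-8)(6.07)/(34×2.419e-05) = 1.978×10^-4 Ω
Section 2: A = π(d/2)² = π(5.7500e-03 m)² = 1.039e-04 m²
R₂ = (2.68×10^-8)(1.34)/(1.039e-04) = 3.457×10^-4 Ω
R = R₁ + R₂ = 5.435×10^-4 Ω
P = I²R = (12.3)² × 5.435×10^-4 = 0.0822 W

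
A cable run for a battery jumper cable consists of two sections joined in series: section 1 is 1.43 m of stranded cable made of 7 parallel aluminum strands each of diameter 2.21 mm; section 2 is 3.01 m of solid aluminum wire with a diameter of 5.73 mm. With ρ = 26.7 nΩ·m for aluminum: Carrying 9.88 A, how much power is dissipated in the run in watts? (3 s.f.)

ρ = 26.7 nΩ·m = 2.67×10^-8 Ω·m
Section 1: A_strand = π(1.1050e-03)² = 3.836e-06 m²; R₁ = ρL/(N·A_s) = (2.67×10^-8)(1.43)/(7×3.836e-06) = 0.001422 Ω
Section 2: A = π(d/2)² = π(2.8650e-03 m)² = 2.579e-05 m²
R₂ = (2.67×10^-8)(3.01)/(2.579e-05) = 0.003117 Ω
R = R₁ + R₂ = 0.004539 Ω
P = I²R = (9.88)² × 0.004539 = 0.443 W

0.443 W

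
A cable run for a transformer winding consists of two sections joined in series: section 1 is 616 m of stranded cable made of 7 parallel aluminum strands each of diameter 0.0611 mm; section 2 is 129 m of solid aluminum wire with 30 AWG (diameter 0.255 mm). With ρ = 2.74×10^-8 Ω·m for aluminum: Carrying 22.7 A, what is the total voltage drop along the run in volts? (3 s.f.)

20200 V

Section 1: A_strand = π(3.0550e-05)² = 2.932e-09 m²; R₁ = ρL/(N·A_s) = (2.74×10^-8)(616)/(7×2.932e-09) = 822.4 Ω
Section 2: A = π(0.255/2 mm)² = π(1.2750e-04 m)² = 5.107e-08 m²
R₂ = (2.74×10^-8)(129)/(5.107e-08) = 69.21 Ω
R = R₁ + R₂ = 891.6 Ω
V = IR = 22.7 × 891.6 = 20200 V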